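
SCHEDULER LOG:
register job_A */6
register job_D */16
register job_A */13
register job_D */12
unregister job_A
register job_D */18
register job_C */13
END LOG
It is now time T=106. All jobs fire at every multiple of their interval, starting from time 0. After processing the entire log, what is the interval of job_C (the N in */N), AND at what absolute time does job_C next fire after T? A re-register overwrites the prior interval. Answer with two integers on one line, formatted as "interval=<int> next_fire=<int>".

Answer: interval=13 next_fire=117

Derivation:
Op 1: register job_A */6 -> active={job_A:*/6}
Op 2: register job_D */16 -> active={job_A:*/6, job_D:*/16}
Op 3: register job_A */13 -> active={job_A:*/13, job_D:*/16}
Op 4: register job_D */12 -> active={job_A:*/13, job_D:*/12}
Op 5: unregister job_A -> active={job_D:*/12}
Op 6: register job_D */18 -> active={job_D:*/18}
Op 7: register job_C */13 -> active={job_C:*/13, job_D:*/18}
Final interval of job_C = 13
Next fire of job_C after T=106: (106//13+1)*13 = 117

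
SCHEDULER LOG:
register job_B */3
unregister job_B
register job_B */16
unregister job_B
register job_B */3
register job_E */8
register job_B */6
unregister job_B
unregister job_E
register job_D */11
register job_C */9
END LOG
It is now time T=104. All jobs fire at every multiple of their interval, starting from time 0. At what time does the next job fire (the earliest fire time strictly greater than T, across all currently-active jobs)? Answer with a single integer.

Answer: 108

Derivation:
Op 1: register job_B */3 -> active={job_B:*/3}
Op 2: unregister job_B -> active={}
Op 3: register job_B */16 -> active={job_B:*/16}
Op 4: unregister job_B -> active={}
Op 5: register job_B */3 -> active={job_B:*/3}
Op 6: register job_E */8 -> active={job_B:*/3, job_E:*/8}
Op 7: register job_B */6 -> active={job_B:*/6, job_E:*/8}
Op 8: unregister job_B -> active={job_E:*/8}
Op 9: unregister job_E -> active={}
Op 10: register job_D */11 -> active={job_D:*/11}
Op 11: register job_C */9 -> active={job_C:*/9, job_D:*/11}
  job_C: interval 9, next fire after T=104 is 108
  job_D: interval 11, next fire after T=104 is 110
Earliest fire time = 108 (job job_C)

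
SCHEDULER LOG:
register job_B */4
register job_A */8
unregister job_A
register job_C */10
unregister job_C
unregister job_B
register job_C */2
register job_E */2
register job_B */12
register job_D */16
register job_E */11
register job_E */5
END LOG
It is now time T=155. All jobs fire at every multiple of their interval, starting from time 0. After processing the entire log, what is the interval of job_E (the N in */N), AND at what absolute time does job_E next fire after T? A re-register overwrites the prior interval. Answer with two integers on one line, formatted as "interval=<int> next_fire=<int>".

Op 1: register job_B */4 -> active={job_B:*/4}
Op 2: register job_A */8 -> active={job_A:*/8, job_B:*/4}
Op 3: unregister job_A -> active={job_B:*/4}
Op 4: register job_C */10 -> active={job_B:*/4, job_C:*/10}
Op 5: unregister job_C -> active={job_B:*/4}
Op 6: unregister job_B -> active={}
Op 7: register job_C */2 -> active={job_C:*/2}
Op 8: register job_E */2 -> active={job_C:*/2, job_E:*/2}
Op 9: register job_B */12 -> active={job_B:*/12, job_C:*/2, job_E:*/2}
Op 10: register job_D */16 -> active={job_B:*/12, job_C:*/2, job_D:*/16, job_E:*/2}
Op 11: register job_E */11 -> active={job_B:*/12, job_C:*/2, job_D:*/16, job_E:*/11}
Op 12: register job_E */5 -> active={job_B:*/12, job_C:*/2, job_D:*/16, job_E:*/5}
Final interval of job_E = 5
Next fire of job_E after T=155: (155//5+1)*5 = 160

Answer: interval=5 next_fire=160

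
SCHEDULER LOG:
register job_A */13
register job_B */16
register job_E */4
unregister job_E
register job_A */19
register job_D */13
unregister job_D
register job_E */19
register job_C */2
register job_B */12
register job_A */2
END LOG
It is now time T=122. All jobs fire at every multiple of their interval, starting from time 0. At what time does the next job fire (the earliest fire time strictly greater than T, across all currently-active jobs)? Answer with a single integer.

Answer: 124

Derivation:
Op 1: register job_A */13 -> active={job_A:*/13}
Op 2: register job_B */16 -> active={job_A:*/13, job_B:*/16}
Op 3: register job_E */4 -> active={job_A:*/13, job_B:*/16, job_E:*/4}
Op 4: unregister job_E -> active={job_A:*/13, job_B:*/16}
Op 5: register job_A */19 -> active={job_A:*/19, job_B:*/16}
Op 6: register job_D */13 -> active={job_A:*/19, job_B:*/16, job_D:*/13}
Op 7: unregister job_D -> active={job_A:*/19, job_B:*/16}
Op 8: register job_E */19 -> active={job_A:*/19, job_B:*/16, job_E:*/19}
Op 9: register job_C */2 -> active={job_A:*/19, job_B:*/16, job_C:*/2, job_E:*/19}
Op 10: register job_B */12 -> active={job_A:*/19, job_B:*/12, job_C:*/2, job_E:*/19}
Op 11: register job_A */2 -> active={job_A:*/2, job_B:*/12, job_C:*/2, job_E:*/19}
  job_A: interval 2, next fire after T=122 is 124
  job_B: interval 12, next fire after T=122 is 132
  job_C: interval 2, next fire after T=122 is 124
  job_E: interval 19, next fire after T=122 is 133
Earliest fire time = 124 (job job_A)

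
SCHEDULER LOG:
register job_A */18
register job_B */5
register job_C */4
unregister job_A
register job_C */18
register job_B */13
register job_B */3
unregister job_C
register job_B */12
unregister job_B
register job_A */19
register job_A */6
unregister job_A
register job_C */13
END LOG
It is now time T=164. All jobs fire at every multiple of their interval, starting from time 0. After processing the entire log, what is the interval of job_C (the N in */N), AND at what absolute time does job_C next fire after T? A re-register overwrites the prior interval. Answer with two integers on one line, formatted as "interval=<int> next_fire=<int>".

Op 1: register job_A */18 -> active={job_A:*/18}
Op 2: register job_B */5 -> active={job_A:*/18, job_B:*/5}
Op 3: register job_C */4 -> active={job_A:*/18, job_B:*/5, job_C:*/4}
Op 4: unregister job_A -> active={job_B:*/5, job_C:*/4}
Op 5: register job_C */18 -> active={job_B:*/5, job_C:*/18}
Op 6: register job_B */13 -> active={job_B:*/13, job_C:*/18}
Op 7: register job_B */3 -> active={job_B:*/3, job_C:*/18}
Op 8: unregister job_C -> active={job_B:*/3}
Op 9: register job_B */12 -> active={job_B:*/12}
Op 10: unregister job_B -> active={}
Op 11: register job_A */19 -> active={job_A:*/19}
Op 12: register job_A */6 -> active={job_A:*/6}
Op 13: unregister job_A -> active={}
Op 14: register job_C */13 -> active={job_C:*/13}
Final interval of job_C = 13
Next fire of job_C after T=164: (164//13+1)*13 = 169

Answer: interval=13 next_fire=169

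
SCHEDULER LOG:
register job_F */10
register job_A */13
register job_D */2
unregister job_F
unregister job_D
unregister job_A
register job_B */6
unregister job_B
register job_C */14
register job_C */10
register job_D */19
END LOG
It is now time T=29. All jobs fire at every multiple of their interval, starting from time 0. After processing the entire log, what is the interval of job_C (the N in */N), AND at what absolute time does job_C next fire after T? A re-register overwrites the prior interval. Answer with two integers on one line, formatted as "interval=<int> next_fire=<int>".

Answer: interval=10 next_fire=30

Derivation:
Op 1: register job_F */10 -> active={job_F:*/10}
Op 2: register job_A */13 -> active={job_A:*/13, job_F:*/10}
Op 3: register job_D */2 -> active={job_A:*/13, job_D:*/2, job_F:*/10}
Op 4: unregister job_F -> active={job_A:*/13, job_D:*/2}
Op 5: unregister job_D -> active={job_A:*/13}
Op 6: unregister job_A -> active={}
Op 7: register job_B */6 -> active={job_B:*/6}
Op 8: unregister job_B -> active={}
Op 9: register job_C */14 -> active={job_C:*/14}
Op 10: register job_C */10 -> active={job_C:*/10}
Op 11: register job_D */19 -> active={job_C:*/10, job_D:*/19}
Final interval of job_C = 10
Next fire of job_C after T=29: (29//10+1)*10 = 30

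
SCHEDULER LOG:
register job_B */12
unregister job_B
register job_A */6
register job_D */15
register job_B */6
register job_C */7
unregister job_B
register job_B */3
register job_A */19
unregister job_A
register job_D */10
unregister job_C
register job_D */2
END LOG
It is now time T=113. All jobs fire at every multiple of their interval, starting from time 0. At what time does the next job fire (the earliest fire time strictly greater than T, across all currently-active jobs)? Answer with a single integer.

Op 1: register job_B */12 -> active={job_B:*/12}
Op 2: unregister job_B -> active={}
Op 3: register job_A */6 -> active={job_A:*/6}
Op 4: register job_D */15 -> active={job_A:*/6, job_D:*/15}
Op 5: register job_B */6 -> active={job_A:*/6, job_B:*/6, job_D:*/15}
Op 6: register job_C */7 -> active={job_A:*/6, job_B:*/6, job_C:*/7, job_D:*/15}
Op 7: unregister job_B -> active={job_A:*/6, job_C:*/7, job_D:*/15}
Op 8: register job_B */3 -> active={job_A:*/6, job_B:*/3, job_C:*/7, job_D:*/15}
Op 9: register job_A */19 -> active={job_A:*/19, job_B:*/3, job_C:*/7, job_D:*/15}
Op 10: unregister job_A -> active={job_B:*/3, job_C:*/7, job_D:*/15}
Op 11: register job_D */10 -> active={job_B:*/3, job_C:*/7, job_D:*/10}
Op 12: unregister job_C -> active={job_B:*/3, job_D:*/10}
Op 13: register job_D */2 -> active={job_B:*/3, job_D:*/2}
  job_B: interval 3, next fire after T=113 is 114
  job_D: interval 2, next fire after T=113 is 114
Earliest fire time = 114 (job job_B)

Answer: 114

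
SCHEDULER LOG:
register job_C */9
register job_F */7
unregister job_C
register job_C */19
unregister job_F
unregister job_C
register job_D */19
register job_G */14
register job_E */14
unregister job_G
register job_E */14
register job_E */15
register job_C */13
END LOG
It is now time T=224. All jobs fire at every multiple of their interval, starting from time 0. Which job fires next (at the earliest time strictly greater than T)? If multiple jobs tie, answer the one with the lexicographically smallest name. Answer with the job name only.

Answer: job_E

Derivation:
Op 1: register job_C */9 -> active={job_C:*/9}
Op 2: register job_F */7 -> active={job_C:*/9, job_F:*/7}
Op 3: unregister job_C -> active={job_F:*/7}
Op 4: register job_C */19 -> active={job_C:*/19, job_F:*/7}
Op 5: unregister job_F -> active={job_C:*/19}
Op 6: unregister job_C -> active={}
Op 7: register job_D */19 -> active={job_D:*/19}
Op 8: register job_G */14 -> active={job_D:*/19, job_G:*/14}
Op 9: register job_E */14 -> active={job_D:*/19, job_E:*/14, job_G:*/14}
Op 10: unregister job_G -> active={job_D:*/19, job_E:*/14}
Op 11: register job_E */14 -> active={job_D:*/19, job_E:*/14}
Op 12: register job_E */15 -> active={job_D:*/19, job_E:*/15}
Op 13: register job_C */13 -> active={job_C:*/13, job_D:*/19, job_E:*/15}
  job_C: interval 13, next fire after T=224 is 234
  job_D: interval 19, next fire after T=224 is 228
  job_E: interval 15, next fire after T=224 is 225
Earliest = 225, winner (lex tiebreak) = job_E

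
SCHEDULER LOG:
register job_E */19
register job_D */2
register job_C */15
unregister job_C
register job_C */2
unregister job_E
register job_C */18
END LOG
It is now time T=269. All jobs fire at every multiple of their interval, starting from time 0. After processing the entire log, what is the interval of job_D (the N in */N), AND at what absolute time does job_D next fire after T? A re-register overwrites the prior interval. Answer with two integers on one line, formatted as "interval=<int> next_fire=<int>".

Answer: interval=2 next_fire=270

Derivation:
Op 1: register job_E */19 -> active={job_E:*/19}
Op 2: register job_D */2 -> active={job_D:*/2, job_E:*/19}
Op 3: register job_C */15 -> active={job_C:*/15, job_D:*/2, job_E:*/19}
Op 4: unregister job_C -> active={job_D:*/2, job_E:*/19}
Op 5: register job_C */2 -> active={job_C:*/2, job_D:*/2, job_E:*/19}
Op 6: unregister job_E -> active={job_C:*/2, job_D:*/2}
Op 7: register job_C */18 -> active={job_C:*/18, job_D:*/2}
Final interval of job_D = 2
Next fire of job_D after T=269: (269//2+1)*2 = 270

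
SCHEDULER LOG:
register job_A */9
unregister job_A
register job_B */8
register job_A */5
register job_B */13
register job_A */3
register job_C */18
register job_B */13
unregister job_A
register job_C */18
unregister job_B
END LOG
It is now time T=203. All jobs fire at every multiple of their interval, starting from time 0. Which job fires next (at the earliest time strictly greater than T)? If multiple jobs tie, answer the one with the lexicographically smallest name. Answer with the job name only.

Answer: job_C

Derivation:
Op 1: register job_A */9 -> active={job_A:*/9}
Op 2: unregister job_A -> active={}
Op 3: register job_B */8 -> active={job_B:*/8}
Op 4: register job_A */5 -> active={job_A:*/5, job_B:*/8}
Op 5: register job_B */13 -> active={job_A:*/5, job_B:*/13}
Op 6: register job_A */3 -> active={job_A:*/3, job_B:*/13}
Op 7: register job_C */18 -> active={job_A:*/3, job_B:*/13, job_C:*/18}
Op 8: register job_B */13 -> active={job_A:*/3, job_B:*/13, job_C:*/18}
Op 9: unregister job_A -> active={job_B:*/13, job_C:*/18}
Op 10: register job_C */18 -> active={job_B:*/13, job_C:*/18}
Op 11: unregister job_B -> active={job_C:*/18}
  job_C: interval 18, next fire after T=203 is 216
Earliest = 216, winner (lex tiebreak) = job_C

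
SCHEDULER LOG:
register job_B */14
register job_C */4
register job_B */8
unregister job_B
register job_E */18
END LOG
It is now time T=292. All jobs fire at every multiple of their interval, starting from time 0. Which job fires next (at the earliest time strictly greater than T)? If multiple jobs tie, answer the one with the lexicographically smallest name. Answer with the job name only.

Op 1: register job_B */14 -> active={job_B:*/14}
Op 2: register job_C */4 -> active={job_B:*/14, job_C:*/4}
Op 3: register job_B */8 -> active={job_B:*/8, job_C:*/4}
Op 4: unregister job_B -> active={job_C:*/4}
Op 5: register job_E */18 -> active={job_C:*/4, job_E:*/18}
  job_C: interval 4, next fire after T=292 is 296
  job_E: interval 18, next fire after T=292 is 306
Earliest = 296, winner (lex tiebreak) = job_C

Answer: job_C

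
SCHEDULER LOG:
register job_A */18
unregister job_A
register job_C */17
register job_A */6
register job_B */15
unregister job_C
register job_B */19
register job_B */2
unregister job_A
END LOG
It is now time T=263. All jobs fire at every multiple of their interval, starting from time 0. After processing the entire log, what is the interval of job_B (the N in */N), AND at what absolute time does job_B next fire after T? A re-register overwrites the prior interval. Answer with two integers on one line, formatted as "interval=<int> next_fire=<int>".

Op 1: register job_A */18 -> active={job_A:*/18}
Op 2: unregister job_A -> active={}
Op 3: register job_C */17 -> active={job_C:*/17}
Op 4: register job_A */6 -> active={job_A:*/6, job_C:*/17}
Op 5: register job_B */15 -> active={job_A:*/6, job_B:*/15, job_C:*/17}
Op 6: unregister job_C -> active={job_A:*/6, job_B:*/15}
Op 7: register job_B */19 -> active={job_A:*/6, job_B:*/19}
Op 8: register job_B */2 -> active={job_A:*/6, job_B:*/2}
Op 9: unregister job_A -> active={job_B:*/2}
Final interval of job_B = 2
Next fire of job_B after T=263: (263//2+1)*2 = 264

Answer: interval=2 next_fire=264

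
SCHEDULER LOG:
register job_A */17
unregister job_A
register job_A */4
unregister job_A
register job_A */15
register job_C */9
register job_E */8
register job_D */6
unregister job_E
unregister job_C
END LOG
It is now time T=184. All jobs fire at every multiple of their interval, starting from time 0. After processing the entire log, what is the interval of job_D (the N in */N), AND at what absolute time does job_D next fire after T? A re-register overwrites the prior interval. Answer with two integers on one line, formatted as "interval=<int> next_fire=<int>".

Answer: interval=6 next_fire=186

Derivation:
Op 1: register job_A */17 -> active={job_A:*/17}
Op 2: unregister job_A -> active={}
Op 3: register job_A */4 -> active={job_A:*/4}
Op 4: unregister job_A -> active={}
Op 5: register job_A */15 -> active={job_A:*/15}
Op 6: register job_C */9 -> active={job_A:*/15, job_C:*/9}
Op 7: register job_E */8 -> active={job_A:*/15, job_C:*/9, job_E:*/8}
Op 8: register job_D */6 -> active={job_A:*/15, job_C:*/9, job_D:*/6, job_E:*/8}
Op 9: unregister job_E -> active={job_A:*/15, job_C:*/9, job_D:*/6}
Op 10: unregister job_C -> active={job_A:*/15, job_D:*/6}
Final interval of job_D = 6
Next fire of job_D after T=184: (184//6+1)*6 = 186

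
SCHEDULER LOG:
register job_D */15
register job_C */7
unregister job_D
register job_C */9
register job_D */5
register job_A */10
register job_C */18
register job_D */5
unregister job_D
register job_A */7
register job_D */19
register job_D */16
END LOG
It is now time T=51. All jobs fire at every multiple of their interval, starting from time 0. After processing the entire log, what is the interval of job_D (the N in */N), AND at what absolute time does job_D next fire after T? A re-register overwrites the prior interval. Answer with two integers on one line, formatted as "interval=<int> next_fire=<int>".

Op 1: register job_D */15 -> active={job_D:*/15}
Op 2: register job_C */7 -> active={job_C:*/7, job_D:*/15}
Op 3: unregister job_D -> active={job_C:*/7}
Op 4: register job_C */9 -> active={job_C:*/9}
Op 5: register job_D */5 -> active={job_C:*/9, job_D:*/5}
Op 6: register job_A */10 -> active={job_A:*/10, job_C:*/9, job_D:*/5}
Op 7: register job_C */18 -> active={job_A:*/10, job_C:*/18, job_D:*/5}
Op 8: register job_D */5 -> active={job_A:*/10, job_C:*/18, job_D:*/5}
Op 9: unregister job_D -> active={job_A:*/10, job_C:*/18}
Op 10: register job_A */7 -> active={job_A:*/7, job_C:*/18}
Op 11: register job_D */19 -> active={job_A:*/7, job_C:*/18, job_D:*/19}
Op 12: register job_D */16 -> active={job_A:*/7, job_C:*/18, job_D:*/16}
Final interval of job_D = 16
Next fire of job_D after T=51: (51//16+1)*16 = 64

Answer: interval=16 next_fire=64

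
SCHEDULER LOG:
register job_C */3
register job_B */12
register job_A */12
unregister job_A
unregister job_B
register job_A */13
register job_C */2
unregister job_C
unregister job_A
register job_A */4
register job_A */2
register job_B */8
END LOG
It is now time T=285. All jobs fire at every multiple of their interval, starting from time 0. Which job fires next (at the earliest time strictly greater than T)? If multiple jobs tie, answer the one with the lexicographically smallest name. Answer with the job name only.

Answer: job_A

Derivation:
Op 1: register job_C */3 -> active={job_C:*/3}
Op 2: register job_B */12 -> active={job_B:*/12, job_C:*/3}
Op 3: register job_A */12 -> active={job_A:*/12, job_B:*/12, job_C:*/3}
Op 4: unregister job_A -> active={job_B:*/12, job_C:*/3}
Op 5: unregister job_B -> active={job_C:*/3}
Op 6: register job_A */13 -> active={job_A:*/13, job_C:*/3}
Op 7: register job_C */2 -> active={job_A:*/13, job_C:*/2}
Op 8: unregister job_C -> active={job_A:*/13}
Op 9: unregister job_A -> active={}
Op 10: register job_A */4 -> active={job_A:*/4}
Op 11: register job_A */2 -> active={job_A:*/2}
Op 12: register job_B */8 -> active={job_A:*/2, job_B:*/8}
  job_A: interval 2, next fire after T=285 is 286
  job_B: interval 8, next fire after T=285 is 288
Earliest = 286, winner (lex tiebreak) = job_A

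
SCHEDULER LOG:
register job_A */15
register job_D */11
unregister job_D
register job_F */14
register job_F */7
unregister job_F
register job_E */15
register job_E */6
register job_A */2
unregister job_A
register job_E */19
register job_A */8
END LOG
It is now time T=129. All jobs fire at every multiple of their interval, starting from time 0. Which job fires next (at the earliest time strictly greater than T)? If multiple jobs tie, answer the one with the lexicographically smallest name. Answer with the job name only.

Op 1: register job_A */15 -> active={job_A:*/15}
Op 2: register job_D */11 -> active={job_A:*/15, job_D:*/11}
Op 3: unregister job_D -> active={job_A:*/15}
Op 4: register job_F */14 -> active={job_A:*/15, job_F:*/14}
Op 5: register job_F */7 -> active={job_A:*/15, job_F:*/7}
Op 6: unregister job_F -> active={job_A:*/15}
Op 7: register job_E */15 -> active={job_A:*/15, job_E:*/15}
Op 8: register job_E */6 -> active={job_A:*/15, job_E:*/6}
Op 9: register job_A */2 -> active={job_A:*/2, job_E:*/6}
Op 10: unregister job_A -> active={job_E:*/6}
Op 11: register job_E */19 -> active={job_E:*/19}
Op 12: register job_A */8 -> active={job_A:*/8, job_E:*/19}
  job_A: interval 8, next fire after T=129 is 136
  job_E: interval 19, next fire after T=129 is 133
Earliest = 133, winner (lex tiebreak) = job_E

Answer: job_E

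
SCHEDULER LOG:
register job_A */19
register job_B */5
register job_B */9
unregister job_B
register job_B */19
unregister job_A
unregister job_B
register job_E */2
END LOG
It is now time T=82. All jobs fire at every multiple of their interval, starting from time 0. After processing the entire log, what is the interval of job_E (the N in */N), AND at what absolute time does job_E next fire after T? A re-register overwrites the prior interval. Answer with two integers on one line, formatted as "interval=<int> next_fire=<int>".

Op 1: register job_A */19 -> active={job_A:*/19}
Op 2: register job_B */5 -> active={job_A:*/19, job_B:*/5}
Op 3: register job_B */9 -> active={job_A:*/19, job_B:*/9}
Op 4: unregister job_B -> active={job_A:*/19}
Op 5: register job_B */19 -> active={job_A:*/19, job_B:*/19}
Op 6: unregister job_A -> active={job_B:*/19}
Op 7: unregister job_B -> active={}
Op 8: register job_E */2 -> active={job_E:*/2}
Final interval of job_E = 2
Next fire of job_E after T=82: (82//2+1)*2 = 84

Answer: interval=2 next_fire=84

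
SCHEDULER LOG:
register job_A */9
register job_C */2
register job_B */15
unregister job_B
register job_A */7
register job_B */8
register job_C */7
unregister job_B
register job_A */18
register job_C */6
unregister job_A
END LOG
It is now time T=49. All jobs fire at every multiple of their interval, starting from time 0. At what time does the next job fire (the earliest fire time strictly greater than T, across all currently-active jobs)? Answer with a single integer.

Answer: 54

Derivation:
Op 1: register job_A */9 -> active={job_A:*/9}
Op 2: register job_C */2 -> active={job_A:*/9, job_C:*/2}
Op 3: register job_B */15 -> active={job_A:*/9, job_B:*/15, job_C:*/2}
Op 4: unregister job_B -> active={job_A:*/9, job_C:*/2}
Op 5: register job_A */7 -> active={job_A:*/7, job_C:*/2}
Op 6: register job_B */8 -> active={job_A:*/7, job_B:*/8, job_C:*/2}
Op 7: register job_C */7 -> active={job_A:*/7, job_B:*/8, job_C:*/7}
Op 8: unregister job_B -> active={job_A:*/7, job_C:*/7}
Op 9: register job_A */18 -> active={job_A:*/18, job_C:*/7}
Op 10: register job_C */6 -> active={job_A:*/18, job_C:*/6}
Op 11: unregister job_A -> active={job_C:*/6}
  job_C: interval 6, next fire after T=49 is 54
Earliest fire time = 54 (job job_C)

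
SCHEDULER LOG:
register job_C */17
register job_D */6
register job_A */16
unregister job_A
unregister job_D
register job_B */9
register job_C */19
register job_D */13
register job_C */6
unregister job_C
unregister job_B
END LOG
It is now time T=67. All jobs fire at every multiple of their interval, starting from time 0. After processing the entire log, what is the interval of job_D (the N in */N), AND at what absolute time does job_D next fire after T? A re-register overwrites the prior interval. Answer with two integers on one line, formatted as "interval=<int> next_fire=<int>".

Op 1: register job_C */17 -> active={job_C:*/17}
Op 2: register job_D */6 -> active={job_C:*/17, job_D:*/6}
Op 3: register job_A */16 -> active={job_A:*/16, job_C:*/17, job_D:*/6}
Op 4: unregister job_A -> active={job_C:*/17, job_D:*/6}
Op 5: unregister job_D -> active={job_C:*/17}
Op 6: register job_B */9 -> active={job_B:*/9, job_C:*/17}
Op 7: register job_C */19 -> active={job_B:*/9, job_C:*/19}
Op 8: register job_D */13 -> active={job_B:*/9, job_C:*/19, job_D:*/13}
Op 9: register job_C */6 -> active={job_B:*/9, job_C:*/6, job_D:*/13}
Op 10: unregister job_C -> active={job_B:*/9, job_D:*/13}
Op 11: unregister job_B -> active={job_D:*/13}
Final interval of job_D = 13
Next fire of job_D after T=67: (67//13+1)*13 = 78

Answer: interval=13 next_fire=78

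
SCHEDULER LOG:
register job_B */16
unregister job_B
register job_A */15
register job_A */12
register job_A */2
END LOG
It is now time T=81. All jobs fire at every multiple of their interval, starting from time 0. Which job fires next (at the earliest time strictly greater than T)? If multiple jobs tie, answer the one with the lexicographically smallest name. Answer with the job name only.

Answer: job_A

Derivation:
Op 1: register job_B */16 -> active={job_B:*/16}
Op 2: unregister job_B -> active={}
Op 3: register job_A */15 -> active={job_A:*/15}
Op 4: register job_A */12 -> active={job_A:*/12}
Op 5: register job_A */2 -> active={job_A:*/2}
  job_A: interval 2, next fire after T=81 is 82
Earliest = 82, winner (lex tiebreak) = job_A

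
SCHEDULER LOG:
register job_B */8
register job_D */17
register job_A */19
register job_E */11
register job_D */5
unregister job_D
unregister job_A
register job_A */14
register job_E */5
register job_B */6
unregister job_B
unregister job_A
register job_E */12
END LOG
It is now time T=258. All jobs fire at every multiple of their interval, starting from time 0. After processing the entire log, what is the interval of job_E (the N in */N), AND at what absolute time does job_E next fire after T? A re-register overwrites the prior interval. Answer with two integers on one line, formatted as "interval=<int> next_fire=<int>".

Op 1: register job_B */8 -> active={job_B:*/8}
Op 2: register job_D */17 -> active={job_B:*/8, job_D:*/17}
Op 3: register job_A */19 -> active={job_A:*/19, job_B:*/8, job_D:*/17}
Op 4: register job_E */11 -> active={job_A:*/19, job_B:*/8, job_D:*/17, job_E:*/11}
Op 5: register job_D */5 -> active={job_A:*/19, job_B:*/8, job_D:*/5, job_E:*/11}
Op 6: unregister job_D -> active={job_A:*/19, job_B:*/8, job_E:*/11}
Op 7: unregister job_A -> active={job_B:*/8, job_E:*/11}
Op 8: register job_A */14 -> active={job_A:*/14, job_B:*/8, job_E:*/11}
Op 9: register job_E */5 -> active={job_A:*/14, job_B:*/8, job_E:*/5}
Op 10: register job_B */6 -> active={job_A:*/14, job_B:*/6, job_E:*/5}
Op 11: unregister job_B -> active={job_A:*/14, job_E:*/5}
Op 12: unregister job_A -> active={job_E:*/5}
Op 13: register job_E */12 -> active={job_E:*/12}
Final interval of job_E = 12
Next fire of job_E after T=258: (258//12+1)*12 = 264

Answer: interval=12 next_fire=264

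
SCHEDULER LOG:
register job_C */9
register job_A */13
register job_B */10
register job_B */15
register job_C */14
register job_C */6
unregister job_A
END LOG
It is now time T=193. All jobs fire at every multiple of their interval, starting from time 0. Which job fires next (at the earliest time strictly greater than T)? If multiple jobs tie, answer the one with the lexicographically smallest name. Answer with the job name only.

Op 1: register job_C */9 -> active={job_C:*/9}
Op 2: register job_A */13 -> active={job_A:*/13, job_C:*/9}
Op 3: register job_B */10 -> active={job_A:*/13, job_B:*/10, job_C:*/9}
Op 4: register job_B */15 -> active={job_A:*/13, job_B:*/15, job_C:*/9}
Op 5: register job_C */14 -> active={job_A:*/13, job_B:*/15, job_C:*/14}
Op 6: register job_C */6 -> active={job_A:*/13, job_B:*/15, job_C:*/6}
Op 7: unregister job_A -> active={job_B:*/15, job_C:*/6}
  job_B: interval 15, next fire after T=193 is 195
  job_C: interval 6, next fire after T=193 is 198
Earliest = 195, winner (lex tiebreak) = job_B

Answer: job_B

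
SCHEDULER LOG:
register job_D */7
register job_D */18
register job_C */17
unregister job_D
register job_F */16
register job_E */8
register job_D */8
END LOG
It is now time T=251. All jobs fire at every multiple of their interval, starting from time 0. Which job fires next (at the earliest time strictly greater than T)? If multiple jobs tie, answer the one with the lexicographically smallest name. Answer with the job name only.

Op 1: register job_D */7 -> active={job_D:*/7}
Op 2: register job_D */18 -> active={job_D:*/18}
Op 3: register job_C */17 -> active={job_C:*/17, job_D:*/18}
Op 4: unregister job_D -> active={job_C:*/17}
Op 5: register job_F */16 -> active={job_C:*/17, job_F:*/16}
Op 6: register job_E */8 -> active={job_C:*/17, job_E:*/8, job_F:*/16}
Op 7: register job_D */8 -> active={job_C:*/17, job_D:*/8, job_E:*/8, job_F:*/16}
  job_C: interval 17, next fire after T=251 is 255
  job_D: interval 8, next fire after T=251 is 256
  job_E: interval 8, next fire after T=251 is 256
  job_F: interval 16, next fire after T=251 is 256
Earliest = 255, winner (lex tiebreak) = job_C

Answer: job_C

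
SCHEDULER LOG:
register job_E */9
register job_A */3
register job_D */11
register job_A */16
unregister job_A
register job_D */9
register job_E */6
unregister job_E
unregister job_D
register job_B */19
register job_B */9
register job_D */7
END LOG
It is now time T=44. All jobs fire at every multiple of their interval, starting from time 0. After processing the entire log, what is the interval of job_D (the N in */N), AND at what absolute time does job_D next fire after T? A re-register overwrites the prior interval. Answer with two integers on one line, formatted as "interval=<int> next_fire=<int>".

Answer: interval=7 next_fire=49

Derivation:
Op 1: register job_E */9 -> active={job_E:*/9}
Op 2: register job_A */3 -> active={job_A:*/3, job_E:*/9}
Op 3: register job_D */11 -> active={job_A:*/3, job_D:*/11, job_E:*/9}
Op 4: register job_A */16 -> active={job_A:*/16, job_D:*/11, job_E:*/9}
Op 5: unregister job_A -> active={job_D:*/11, job_E:*/9}
Op 6: register job_D */9 -> active={job_D:*/9, job_E:*/9}
Op 7: register job_E */6 -> active={job_D:*/9, job_E:*/6}
Op 8: unregister job_E -> active={job_D:*/9}
Op 9: unregister job_D -> active={}
Op 10: register job_B */19 -> active={job_B:*/19}
Op 11: register job_B */9 -> active={job_B:*/9}
Op 12: register job_D */7 -> active={job_B:*/9, job_D:*/7}
Final interval of job_D = 7
Next fire of job_D after T=44: (44//7+1)*7 = 49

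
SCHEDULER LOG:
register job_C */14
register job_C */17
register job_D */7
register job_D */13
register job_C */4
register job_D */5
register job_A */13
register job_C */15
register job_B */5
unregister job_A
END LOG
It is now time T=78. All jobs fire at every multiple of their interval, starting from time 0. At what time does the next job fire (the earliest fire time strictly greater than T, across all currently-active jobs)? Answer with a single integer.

Answer: 80

Derivation:
Op 1: register job_C */14 -> active={job_C:*/14}
Op 2: register job_C */17 -> active={job_C:*/17}
Op 3: register job_D */7 -> active={job_C:*/17, job_D:*/7}
Op 4: register job_D */13 -> active={job_C:*/17, job_D:*/13}
Op 5: register job_C */4 -> active={job_C:*/4, job_D:*/13}
Op 6: register job_D */5 -> active={job_C:*/4, job_D:*/5}
Op 7: register job_A */13 -> active={job_A:*/13, job_C:*/4, job_D:*/5}
Op 8: register job_C */15 -> active={job_A:*/13, job_C:*/15, job_D:*/5}
Op 9: register job_B */5 -> active={job_A:*/13, job_B:*/5, job_C:*/15, job_D:*/5}
Op 10: unregister job_A -> active={job_B:*/5, job_C:*/15, job_D:*/5}
  job_B: interval 5, next fire after T=78 is 80
  job_C: interval 15, next fire after T=78 is 90
  job_D: interval 5, next fire after T=78 is 80
Earliest fire time = 80 (job job_B)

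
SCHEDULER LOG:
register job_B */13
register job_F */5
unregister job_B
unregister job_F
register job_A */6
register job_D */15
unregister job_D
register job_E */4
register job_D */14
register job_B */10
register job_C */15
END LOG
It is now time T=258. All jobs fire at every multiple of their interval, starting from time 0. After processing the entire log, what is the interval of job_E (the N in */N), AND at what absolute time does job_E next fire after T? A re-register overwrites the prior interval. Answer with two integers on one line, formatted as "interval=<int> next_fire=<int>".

Op 1: register job_B */13 -> active={job_B:*/13}
Op 2: register job_F */5 -> active={job_B:*/13, job_F:*/5}
Op 3: unregister job_B -> active={job_F:*/5}
Op 4: unregister job_F -> active={}
Op 5: register job_A */6 -> active={job_A:*/6}
Op 6: register job_D */15 -> active={job_A:*/6, job_D:*/15}
Op 7: unregister job_D -> active={job_A:*/6}
Op 8: register job_E */4 -> active={job_A:*/6, job_E:*/4}
Op 9: register job_D */14 -> active={job_A:*/6, job_D:*/14, job_E:*/4}
Op 10: register job_B */10 -> active={job_A:*/6, job_B:*/10, job_D:*/14, job_E:*/4}
Op 11: register job_C */15 -> active={job_A:*/6, job_B:*/10, job_C:*/15, job_D:*/14, job_E:*/4}
Final interval of job_E = 4
Next fire of job_E after T=258: (258//4+1)*4 = 260

Answer: interval=4 next_fire=260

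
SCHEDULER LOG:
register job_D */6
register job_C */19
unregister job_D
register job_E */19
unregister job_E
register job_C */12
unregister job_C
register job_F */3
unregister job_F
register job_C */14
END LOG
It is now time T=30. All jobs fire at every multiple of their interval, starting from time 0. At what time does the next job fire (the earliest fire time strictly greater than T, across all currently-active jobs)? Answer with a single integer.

Answer: 42

Derivation:
Op 1: register job_D */6 -> active={job_D:*/6}
Op 2: register job_C */19 -> active={job_C:*/19, job_D:*/6}
Op 3: unregister job_D -> active={job_C:*/19}
Op 4: register job_E */19 -> active={job_C:*/19, job_E:*/19}
Op 5: unregister job_E -> active={job_C:*/19}
Op 6: register job_C */12 -> active={job_C:*/12}
Op 7: unregister job_C -> active={}
Op 8: register job_F */3 -> active={job_F:*/3}
Op 9: unregister job_F -> active={}
Op 10: register job_C */14 -> active={job_C:*/14}
  job_C: interval 14, next fire after T=30 is 42
Earliest fire time = 42 (job job_C)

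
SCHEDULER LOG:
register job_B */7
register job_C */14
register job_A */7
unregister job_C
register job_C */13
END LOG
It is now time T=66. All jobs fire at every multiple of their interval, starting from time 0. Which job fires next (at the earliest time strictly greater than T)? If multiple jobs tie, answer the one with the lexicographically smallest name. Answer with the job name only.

Op 1: register job_B */7 -> active={job_B:*/7}
Op 2: register job_C */14 -> active={job_B:*/7, job_C:*/14}
Op 3: register job_A */7 -> active={job_A:*/7, job_B:*/7, job_C:*/14}
Op 4: unregister job_C -> active={job_A:*/7, job_B:*/7}
Op 5: register job_C */13 -> active={job_A:*/7, job_B:*/7, job_C:*/13}
  job_A: interval 7, next fire after T=66 is 70
  job_B: interval 7, next fire after T=66 is 70
  job_C: interval 13, next fire after T=66 is 78
Earliest = 70, winner (lex tiebreak) = job_A

Answer: job_A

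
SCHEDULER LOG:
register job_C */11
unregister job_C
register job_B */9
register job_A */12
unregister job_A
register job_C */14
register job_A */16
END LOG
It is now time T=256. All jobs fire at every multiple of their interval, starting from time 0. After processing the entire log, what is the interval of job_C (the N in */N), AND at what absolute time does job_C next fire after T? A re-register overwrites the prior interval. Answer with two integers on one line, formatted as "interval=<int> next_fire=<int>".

Op 1: register job_C */11 -> active={job_C:*/11}
Op 2: unregister job_C -> active={}
Op 3: register job_B */9 -> active={job_B:*/9}
Op 4: register job_A */12 -> active={job_A:*/12, job_B:*/9}
Op 5: unregister job_A -> active={job_B:*/9}
Op 6: register job_C */14 -> active={job_B:*/9, job_C:*/14}
Op 7: register job_A */16 -> active={job_A:*/16, job_B:*/9, job_C:*/14}
Final interval of job_C = 14
Next fire of job_C after T=256: (256//14+1)*14 = 266

Answer: interval=14 next_fire=266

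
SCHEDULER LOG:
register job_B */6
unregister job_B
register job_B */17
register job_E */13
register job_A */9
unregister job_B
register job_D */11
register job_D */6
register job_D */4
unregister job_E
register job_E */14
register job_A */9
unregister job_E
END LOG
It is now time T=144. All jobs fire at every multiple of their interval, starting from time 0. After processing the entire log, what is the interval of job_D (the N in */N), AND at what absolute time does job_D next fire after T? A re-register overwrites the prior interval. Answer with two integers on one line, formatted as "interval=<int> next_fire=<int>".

Answer: interval=4 next_fire=148

Derivation:
Op 1: register job_B */6 -> active={job_B:*/6}
Op 2: unregister job_B -> active={}
Op 3: register job_B */17 -> active={job_B:*/17}
Op 4: register job_E */13 -> active={job_B:*/17, job_E:*/13}
Op 5: register job_A */9 -> active={job_A:*/9, job_B:*/17, job_E:*/13}
Op 6: unregister job_B -> active={job_A:*/9, job_E:*/13}
Op 7: register job_D */11 -> active={job_A:*/9, job_D:*/11, job_E:*/13}
Op 8: register job_D */6 -> active={job_A:*/9, job_D:*/6, job_E:*/13}
Op 9: register job_D */4 -> active={job_A:*/9, job_D:*/4, job_E:*/13}
Op 10: unregister job_E -> active={job_A:*/9, job_D:*/4}
Op 11: register job_E */14 -> active={job_A:*/9, job_D:*/4, job_E:*/14}
Op 12: register job_A */9 -> active={job_A:*/9, job_D:*/4, job_E:*/14}
Op 13: unregister job_E -> active={job_A:*/9, job_D:*/4}
Final interval of job_D = 4
Next fire of job_D after T=144: (144//4+1)*4 = 148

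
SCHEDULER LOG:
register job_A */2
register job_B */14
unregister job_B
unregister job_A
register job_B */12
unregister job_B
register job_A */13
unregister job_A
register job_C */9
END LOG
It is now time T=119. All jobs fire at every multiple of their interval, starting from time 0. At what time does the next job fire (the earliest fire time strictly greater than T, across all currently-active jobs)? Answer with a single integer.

Answer: 126

Derivation:
Op 1: register job_A */2 -> active={job_A:*/2}
Op 2: register job_B */14 -> active={job_A:*/2, job_B:*/14}
Op 3: unregister job_B -> active={job_A:*/2}
Op 4: unregister job_A -> active={}
Op 5: register job_B */12 -> active={job_B:*/12}
Op 6: unregister job_B -> active={}
Op 7: register job_A */13 -> active={job_A:*/13}
Op 8: unregister job_A -> active={}
Op 9: register job_C */9 -> active={job_C:*/9}
  job_C: interval 9, next fire after T=119 is 126
Earliest fire time = 126 (job job_C)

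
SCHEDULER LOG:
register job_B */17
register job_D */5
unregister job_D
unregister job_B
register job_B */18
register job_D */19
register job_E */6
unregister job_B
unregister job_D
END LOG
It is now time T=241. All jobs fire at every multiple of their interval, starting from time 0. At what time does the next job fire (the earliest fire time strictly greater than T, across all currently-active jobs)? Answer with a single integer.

Answer: 246

Derivation:
Op 1: register job_B */17 -> active={job_B:*/17}
Op 2: register job_D */5 -> active={job_B:*/17, job_D:*/5}
Op 3: unregister job_D -> active={job_B:*/17}
Op 4: unregister job_B -> active={}
Op 5: register job_B */18 -> active={job_B:*/18}
Op 6: register job_D */19 -> active={job_B:*/18, job_D:*/19}
Op 7: register job_E */6 -> active={job_B:*/18, job_D:*/19, job_E:*/6}
Op 8: unregister job_B -> active={job_D:*/19, job_E:*/6}
Op 9: unregister job_D -> active={job_E:*/6}
  job_E: interval 6, next fire after T=241 is 246
Earliest fire time = 246 (job job_E)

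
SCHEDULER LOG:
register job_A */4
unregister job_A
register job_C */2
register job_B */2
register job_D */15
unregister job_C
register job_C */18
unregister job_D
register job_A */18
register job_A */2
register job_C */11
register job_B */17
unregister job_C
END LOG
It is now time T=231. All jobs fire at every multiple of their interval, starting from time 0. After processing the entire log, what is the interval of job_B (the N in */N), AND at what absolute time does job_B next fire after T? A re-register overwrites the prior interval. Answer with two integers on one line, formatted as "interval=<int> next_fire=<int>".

Answer: interval=17 next_fire=238

Derivation:
Op 1: register job_A */4 -> active={job_A:*/4}
Op 2: unregister job_A -> active={}
Op 3: register job_C */2 -> active={job_C:*/2}
Op 4: register job_B */2 -> active={job_B:*/2, job_C:*/2}
Op 5: register job_D */15 -> active={job_B:*/2, job_C:*/2, job_D:*/15}
Op 6: unregister job_C -> active={job_B:*/2, job_D:*/15}
Op 7: register job_C */18 -> active={job_B:*/2, job_C:*/18, job_D:*/15}
Op 8: unregister job_D -> active={job_B:*/2, job_C:*/18}
Op 9: register job_A */18 -> active={job_A:*/18, job_B:*/2, job_C:*/18}
Op 10: register job_A */2 -> active={job_A:*/2, job_B:*/2, job_C:*/18}
Op 11: register job_C */11 -> active={job_A:*/2, job_B:*/2, job_C:*/11}
Op 12: register job_B */17 -> active={job_A:*/2, job_B:*/17, job_C:*/11}
Op 13: unregister job_C -> active={job_A:*/2, job_B:*/17}
Final interval of job_B = 17
Next fire of job_B after T=231: (231//17+1)*17 = 238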